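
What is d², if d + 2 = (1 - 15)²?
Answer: 37636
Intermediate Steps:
d = 194 (d = -2 + (1 - 15)² = -2 + (-14)² = -2 + 196 = 194)
d² = 194² = 37636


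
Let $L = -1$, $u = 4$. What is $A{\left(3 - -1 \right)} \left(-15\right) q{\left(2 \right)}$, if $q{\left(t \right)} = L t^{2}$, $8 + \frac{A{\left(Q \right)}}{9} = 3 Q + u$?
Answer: $4320$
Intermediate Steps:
$A{\left(Q \right)} = -36 + 27 Q$ ($A{\left(Q \right)} = -72 + 9 \left(3 Q + 4\right) = -72 + 9 \left(4 + 3 Q\right) = -72 + \left(36 + 27 Q\right) = -36 + 27 Q$)
$q{\left(t \right)} = - t^{2}$
$A{\left(3 - -1 \right)} \left(-15\right) q{\left(2 \right)} = \left(-36 + 27 \left(3 - -1\right)\right) \left(-15\right) \left(- 2^{2}\right) = \left(-36 + 27 \left(3 + 1\right)\right) \left(-15\right) \left(\left(-1\right) 4\right) = \left(-36 + 27 \cdot 4\right) \left(-15\right) \left(-4\right) = \left(-36 + 108\right) \left(-15\right) \left(-4\right) = 72 \left(-15\right) \left(-4\right) = \left(-1080\right) \left(-4\right) = 4320$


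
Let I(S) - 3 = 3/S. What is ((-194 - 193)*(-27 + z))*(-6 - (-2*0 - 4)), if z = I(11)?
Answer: -202014/11 ≈ -18365.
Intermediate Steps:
I(S) = 3 + 3/S
z = 36/11 (z = 3 + 3/11 = 36/11 ≈ 3.2727)
((-194 - 193)*(-27 + z))*(-6 - (-2*0 - 4)) = ((-194 - 193)*(-27 + 36/11))*(-6 - (-2*0 - 4)) = (-387*(-261/11))*(-6 - (0 - 4)) = 101007*(-6 - 1*(-4))/11 = 101007*(-6 + 4)/11 = (101007/11)*(-2) = -202014/11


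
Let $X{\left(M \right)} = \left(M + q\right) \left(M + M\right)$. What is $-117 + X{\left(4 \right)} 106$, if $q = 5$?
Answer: $7515$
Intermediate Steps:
$X{\left(M \right)} = 2 M \left(5 + M\right)$ ($X{\left(M \right)} = \left(M + 5\right) \left(M + M\right) = \left(5 + M\right) 2 M = 2 M \left(5 + M\right)$)
$-117 + X{\left(4 \right)} 106 = -117 + 2 \cdot 4 \left(5 + 4\right) 106 = -117 + 2 \cdot 4 \cdot 9 \cdot 106 = -117 + 72 \cdot 106 = -117 + 7632 = 7515$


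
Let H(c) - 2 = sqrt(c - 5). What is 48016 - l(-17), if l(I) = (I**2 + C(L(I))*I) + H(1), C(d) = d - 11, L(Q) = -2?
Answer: 47504 - 2*I ≈ 47504.0 - 2.0*I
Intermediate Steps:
H(c) = 2 + sqrt(-5 + c) (H(c) = 2 + sqrt(c - 5) = 2 + sqrt(-5 + c))
C(d) = -11 + d
l(I) = 2 + I**2 - 13*I + 2*I (l(I) = (I**2 + (-11 - 2)*I) + (2 + sqrt(-5 + 1)) = (I**2 - 13*I) + (2 + sqrt(-4)) = (I**2 - 13*I) + (2 + 2*I) = 2 + I**2 - 13*I + 2*I)
48016 - l(-17) = 48016 - (2 + (-17)**2 - 13*(-17) + 2*I) = 48016 - (2 + 289 + 221 + 2*I) = 48016 - (512 + 2*I) = 48016 + (-512 - 2*I) = 47504 - 2*I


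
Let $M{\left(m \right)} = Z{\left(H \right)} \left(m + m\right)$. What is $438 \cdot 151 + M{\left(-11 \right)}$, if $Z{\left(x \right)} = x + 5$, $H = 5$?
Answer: $65918$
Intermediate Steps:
$Z{\left(x \right)} = 5 + x$
$M{\left(m \right)} = 20 m$ ($M{\left(m \right)} = \left(5 + 5\right) \left(m + m\right) = 10 \cdot 2 m = 20 m$)
$438 \cdot 151 + M{\left(-11 \right)} = 438 \cdot 151 + 20 \left(-11\right) = 66138 - 220 = 65918$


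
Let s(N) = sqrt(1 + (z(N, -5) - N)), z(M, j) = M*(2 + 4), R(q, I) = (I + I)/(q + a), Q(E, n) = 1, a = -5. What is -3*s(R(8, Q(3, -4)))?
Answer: -sqrt(39) ≈ -6.2450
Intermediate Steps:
R(q, I) = 2*I/(-5 + q) (R(q, I) = (I + I)/(q - 5) = (2*I)/(-5 + q) = 2*I/(-5 + q))
z(M, j) = 6*M (z(M, j) = M*6 = 6*M)
s(N) = sqrt(1 + 5*N) (s(N) = sqrt(1 + (6*N - N)) = sqrt(1 + 5*N))
-3*s(R(8, Q(3, -4))) = -3*sqrt(1 + 5*(2*1/(-5 + 8))) = -3*sqrt(1 + 5*(2*1/3)) = -3*sqrt(1 + 5*(2*1*(1/3))) = -3*sqrt(1 + 5*(2/3)) = -3*sqrt(1 + 10/3) = -sqrt(39)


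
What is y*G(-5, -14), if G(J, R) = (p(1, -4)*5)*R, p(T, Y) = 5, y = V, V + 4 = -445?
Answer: 157150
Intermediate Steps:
V = -449 (V = -4 - 445 = -449)
y = -449
G(J, R) = 25*R (G(J, R) = (5*5)*R = 25*R)
y*G(-5, -14) = -11225*(-14) = -449*(-350) = 157150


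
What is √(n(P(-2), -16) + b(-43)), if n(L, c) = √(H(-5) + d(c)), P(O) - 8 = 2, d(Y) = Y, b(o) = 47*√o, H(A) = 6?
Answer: √I*√(√10 + 47*√43) ≈ 12.477 + 12.477*I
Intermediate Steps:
P(O) = 10 (P(O) = 8 + 2 = 10)
n(L, c) = √(6 + c)
√(n(P(-2), -16) + b(-43)) = √(√(6 - 16) + 47*√(-43)) = √(√(-10) + 47*(I*√43)) = √(I*√10 + 47*I*√43)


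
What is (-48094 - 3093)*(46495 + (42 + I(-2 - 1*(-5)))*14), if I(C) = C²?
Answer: -2416487083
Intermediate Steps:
(-48094 - 3093)*(46495 + (42 + I(-2 - 1*(-5)))*14) = (-48094 - 3093)*(46495 + (42 + (-2 - 1*(-5))²)*14) = -51187*(46495 + (42 + (-2 + 5)²)*14) = -51187*(46495 + (42 + 3²)*14) = -51187*(46495 + (42 + 9)*14) = -51187*(46495 + 51*14) = -51187*(46495 + 714) = -51187*47209 = -2416487083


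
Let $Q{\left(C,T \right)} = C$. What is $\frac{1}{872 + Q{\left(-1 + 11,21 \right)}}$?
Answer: $\frac{1}{882} \approx 0.0011338$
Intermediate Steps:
$\frac{1}{872 + Q{\left(-1 + 11,21 \right)}} = \frac{1}{872 + \left(-1 + 11\right)} = \frac{1}{872 + 10} = \frac{1}{882}$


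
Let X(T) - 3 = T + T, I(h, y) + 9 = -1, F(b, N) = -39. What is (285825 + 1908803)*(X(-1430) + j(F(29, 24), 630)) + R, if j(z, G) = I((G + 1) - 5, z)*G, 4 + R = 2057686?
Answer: -20094150914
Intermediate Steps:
R = 2057682 (R = -4 + 2057686 = 2057682)
I(h, y) = -10 (I(h, y) = -9 - 1 = -10)
X(T) = 3 + 2*T (X(T) = 3 + (T + T) = 3 + 2*T)
j(z, G) = -10*G
(285825 + 1908803)*(X(-1430) + j(F(29, 24), 630)) + R = (285825 + 1908803)*((3 + 2*(-1430)) - 10*630) + 2057682 = 2194628*((3 - 2860) - 6300) + 2057682 = 2194628*(-2857 - 6300) + 2057682 = 2194628*(-9157) + 2057682 = -20096208596 + 2057682 = -20094150914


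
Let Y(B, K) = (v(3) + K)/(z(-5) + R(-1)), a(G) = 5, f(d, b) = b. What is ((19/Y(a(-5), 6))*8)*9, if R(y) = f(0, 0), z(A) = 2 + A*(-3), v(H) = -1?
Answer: 23256/5 ≈ 4651.2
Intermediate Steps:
z(A) = 2 - 3*A
R(y) = 0
Y(B, K) = -1/17 + K/17 (Y(B, K) = (-1 + K)/((2 - 3*(-5)) + 0) = (-1 + K)/((2 + 15) + 0) = (-1 + K)/(17 + 0) = (-1 + K)/17 = (-1 + K)*(1/17) = -1/17 + K/17)
((19/Y(a(-5), 6))*8)*9 = ((19/(-1/17 + (1/17)*6))*8)*9 = ((19/(-1/17 + 6/17))*8)*9 = ((19/(5/17))*8)*9 = ((19*(17/5))*8)*9 = ((323/5)*8)*9 = (2584/5)*9 = 23256/5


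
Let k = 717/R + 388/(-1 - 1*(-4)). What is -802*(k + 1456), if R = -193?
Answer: -734437114/579 ≈ -1.2685e+6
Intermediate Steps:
k = 72733/579 (k = 717/(-193) + 388/(-1 - 1*(-4)) = 717*(-1/193) + 388/(-1 + 4) = -717/193 + 388/3 = 72733/579 ≈ 125.62)
-802*(k + 1456) = -802*(72733/579 + 1456) = -802*915757/579 = -734437114/579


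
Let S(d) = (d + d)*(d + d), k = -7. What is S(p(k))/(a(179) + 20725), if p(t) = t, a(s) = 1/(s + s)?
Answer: 70168/7419551 ≈ 0.0094572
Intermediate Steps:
a(s) = 1/(2*s)
S(d) = 4*d² (S(d) = (2*d)*(2*d) = 4*d²)
S(p(k))/(a(179) + 20725) = (4*(-7)²)/((½)/179 + 20725) = (4*49)/((½)*(1/179) + 20725) = 196/(1/358 + 20725) = 196/(7419551/358) = 196*(358/7419551) = 70168/7419551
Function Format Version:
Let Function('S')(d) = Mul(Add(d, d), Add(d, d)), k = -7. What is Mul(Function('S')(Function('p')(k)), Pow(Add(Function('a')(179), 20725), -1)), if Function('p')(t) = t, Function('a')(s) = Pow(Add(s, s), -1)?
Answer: Rational(70168, 7419551) ≈ 0.0094572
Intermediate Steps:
Function('a')(s) = Mul(Rational(1, 2), Pow(s, -1)) (Function('a')(s) = Pow(Mul(2, s), -1) = Mul(Rational(1, 2), Pow(s, -1)))
Function('S')(d) = Mul(4, Pow(d, 2)) (Function('S')(d) = Mul(Mul(2, d), Mul(2, d)) = Mul(4, Pow(d, 2)))
Mul(Function('S')(Function('p')(k)), Pow(Add(Function('a')(179), 20725), -1)) = Mul(Mul(4, Pow(-7, 2)), Pow(Add(Mul(Rational(1, 2), Pow(179, -1)), 20725), -1)) = Mul(Mul(4, 49), Pow(Add(Mul(Rational(1, 2), Rational(1, 179)), 20725), -1)) = Mul(196, Pow(Add(Rational(1, 358), 20725), -1)) = Mul(196, Pow(Rational(7419551, 358), -1)) = Mul(196, Rational(358, 7419551)) = Rational(70168, 7419551)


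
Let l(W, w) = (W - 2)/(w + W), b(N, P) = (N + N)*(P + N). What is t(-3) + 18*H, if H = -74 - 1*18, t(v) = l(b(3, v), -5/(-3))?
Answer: -8286/5 ≈ -1657.2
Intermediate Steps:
b(N, P) = 2*N*(N + P) (b(N, P) = (2*N)*(N + P) = 2*N*(N + P))
l(W, w) = (-2 + W)/(W + w)
t(v) = (16 + 6*v)/(59/3 + 6*v) (t(v) = (-2 + 2*3*(3 + v))/(2*3*(3 + v) - 5/(-3)) = (-2 + (18 + 6*v))/((18 + 6*v) - 5*(-⅓)) = (16 + 6*v)/((18 + 6*v) + 5/3) = (16 + 6*v)/(59/3 + 6*v))
H = -92 (H = -74 - 18 = -92)
t(-3) + 18*H = 6*(8 + 3*(-3))/(59 + 18*(-3)) + 18*(-92) = 6*(8 - 9)/(59 - 54) - 1656 = 6*(-1)/5 - 1656 = 6*(⅕)*(-1) - 1656 = -6/5 - 1656 = -8286/5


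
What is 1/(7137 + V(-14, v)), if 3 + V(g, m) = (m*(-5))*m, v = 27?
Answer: 1/3489 ≈ 0.00028661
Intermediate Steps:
V(g, m) = -3 - 5*m² (V(g, m) = -3 + (m*(-5))*m = -3 + (-5*m)*m = -3 - 5*m²)
1/(7137 + V(-14, v)) = 1/(7137 + (-3 - 5*27²)) = 1/(7137 + (-3 - 5*729)) = 1/(7137 + (-3 - 3645)) = 1/(7137 - 3648) = 1/3489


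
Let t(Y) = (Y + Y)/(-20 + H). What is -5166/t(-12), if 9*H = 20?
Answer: -11480/3 ≈ -3826.7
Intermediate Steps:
H = 20/9 (H = (⅑)*20 = 20/9 ≈ 2.2222)
t(Y) = -9*Y/80 (t(Y) = (Y + Y)/(-20 + 20/9) = (2*Y)/(-160/9) = (2*Y)*(-9/160) = -9*Y/80)
-5166/t(-12) = -5166/((-9/80*(-12))) = -5166/27/20 = -5166*20/27 = -11480/3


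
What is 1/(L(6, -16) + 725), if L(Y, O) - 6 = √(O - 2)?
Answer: 731/534379 - 3*I*√2/534379 ≈ 0.0013679 - 7.9394e-6*I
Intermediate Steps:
L(Y, O) = 6 + √(-2 + O) (L(Y, O) = 6 + √(O - 2) = 6 + √(-2 + O))
1/(L(6, -16) + 725) = 1/((6 + √(-2 - 16)) + 725) = 1/((6 + √(-18)) + 725) = 1/((6 + 3*I*√2) + 725) = 1/(731 + 3*I*√2)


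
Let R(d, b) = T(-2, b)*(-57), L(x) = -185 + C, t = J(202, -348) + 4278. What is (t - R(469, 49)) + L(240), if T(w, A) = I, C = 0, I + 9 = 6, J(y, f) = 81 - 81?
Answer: 3922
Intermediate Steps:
J(y, f) = 0
I = -3 (I = -9 + 6 = -3)
T(w, A) = -3
t = 4278 (t = 0 + 4278 = 4278)
L(x) = -185 (L(x) = -185 + 0 = -185)
R(d, b) = 171 (R(d, b) = -3*(-57) = 171)
(t - R(469, 49)) + L(240) = (4278 - 1*171) - 185 = (4278 - 171) - 185 = 4107 - 185 = 3922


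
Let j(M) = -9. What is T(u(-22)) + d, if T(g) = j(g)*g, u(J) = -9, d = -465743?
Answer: -465662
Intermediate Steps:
T(g) = -9*g
T(u(-22)) + d = -9*(-9) - 465743 = 81 - 465743 = -465662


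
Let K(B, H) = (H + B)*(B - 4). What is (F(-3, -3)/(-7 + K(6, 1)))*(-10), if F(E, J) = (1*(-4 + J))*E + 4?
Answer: -250/7 ≈ -35.714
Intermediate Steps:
F(E, J) = 4 + E*(-4 + J) (F(E, J) = (-4 + J)*E + 4 = E*(-4 + J) + 4 = 4 + E*(-4 + J))
K(B, H) = (-4 + B)*(B + H) (K(B, H) = (B + H)*(-4 + B) = (-4 + B)*(B + H))
(F(-3, -3)/(-7 + K(6, 1)))*(-10) = ((4 - 4*(-3) - 3*(-3))/(-7 + (6² - 4*6 - 4*1 + 6*1)))*(-10) = ((4 + 12 + 9)/(-7 + (36 - 24 - 4 + 6)))*(-10) = (25/(-7 + 14))*(-10) = (25/7)*(-10) = -250/7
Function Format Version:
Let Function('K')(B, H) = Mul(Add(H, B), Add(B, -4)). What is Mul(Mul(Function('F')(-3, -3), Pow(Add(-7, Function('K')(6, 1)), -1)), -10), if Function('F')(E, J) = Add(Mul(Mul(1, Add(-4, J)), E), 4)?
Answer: Rational(-250, 7) ≈ -35.714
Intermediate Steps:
Function('F')(E, J) = Add(4, Mul(E, Add(-4, J))) (Function('F')(E, J) = Add(Mul(Add(-4, J), E), 4) = Add(Mul(E, Add(-4, J)), 4) = Add(4, Mul(E, Add(-4, J))))
Function('K')(B, H) = Mul(Add(-4, B), Add(B, H)) (Function('K')(B, H) = Mul(Add(B, H), Add(-4, B)) = Mul(Add(-4, B), Add(B, H)))
Mul(Mul(Function('F')(-3, -3), Pow(Add(-7, Function('K')(6, 1)), -1)), -10) = Mul(Mul(Add(4, Mul(-4, -3), Mul(-3, -3)), Pow(Add(-7, Add(Pow(6, 2), Mul(-4, 6), Mul(-4, 1), Mul(6, 1))), -1)), -10) = Mul(Mul(Add(4, 12, 9), Pow(Add(-7, Add(36, -24, -4, 6)), -1)), -10) = Mul(Mul(25, Pow(Add(-7, 14), -1)), -10) = Mul(Mul(25, Pow(7, -1)), -10) = Mul(Mul(25, Rational(1, 7)), -10) = Mul(Rational(25, 7), -10) = Rational(-250, 7)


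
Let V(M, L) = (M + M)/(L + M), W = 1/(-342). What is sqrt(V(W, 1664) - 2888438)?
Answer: 2*I*sqrt(233862392468588349)/569087 ≈ 1699.5*I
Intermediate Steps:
W = -1/342 ≈ -0.0029240
V(M, L) = 2*M/(L + M) (V(M, L) = (2*M)/(L + M) = 2*M/(L + M))
sqrt(V(W, 1664) - 2888438) = sqrt(2*(-1/342)/(1664 - 1/342) - 2888438) = sqrt(2*(-1/342)/(569087/342) - 2888438) = sqrt(2*(-1/342)*(342/569087) - 2888438) = sqrt(-2/569087 - 2888438) = sqrt(-1643772516108/569087) = 2*I*sqrt(233862392468588349)/569087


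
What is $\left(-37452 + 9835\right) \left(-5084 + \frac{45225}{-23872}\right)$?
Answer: $\frac{3352993032841}{23872} \approx 1.4046 \cdot 10^{8}$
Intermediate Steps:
$\left(-37452 + 9835\right) \left(-5084 + \frac{45225}{-23872}\right) = - 27617 \left(-5084 + 45225 \left(- \frac{1}{23872}\right)\right) = - 27617 \left(-5084 - \frac{45225}{23872}\right) = \left(-27617\right) \left(- \frac{121410473}{23872}\right) = \frac{3352993032841}{23872}$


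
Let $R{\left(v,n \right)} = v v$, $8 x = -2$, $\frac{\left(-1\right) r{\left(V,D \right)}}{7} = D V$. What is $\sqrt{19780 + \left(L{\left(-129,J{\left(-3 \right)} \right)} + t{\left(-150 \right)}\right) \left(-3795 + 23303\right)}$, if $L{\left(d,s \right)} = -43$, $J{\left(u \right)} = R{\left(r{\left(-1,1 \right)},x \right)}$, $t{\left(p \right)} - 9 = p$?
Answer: $46 i \sqrt{1687} \approx 1889.4 i$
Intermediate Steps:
$t{\left(p \right)} = 9 + p$
$r{\left(V,D \right)} = - 7 D V$
$x = - \frac{1}{4}$ ($x = \frac{1}{8} \left(-2\right) = - \frac{1}{4} \approx -0.25$)
$R{\left(v,n \right)} = v^{2}$
$J{\left(u \right)} = 49$ ($J{\left(u \right)} = \left(\left(-7\right) 1 \left(-1\right)\right)^{2} = 7^{2} = 49$)
$\sqrt{19780 + \left(L{\left(-129,J{\left(-3 \right)} \right)} + t{\left(-150 \right)}\right) \left(-3795 + 23303\right)} = \sqrt{19780 + \left(-43 + \left(9 - 150\right)\right) \left(-3795 + 23303\right)} = \sqrt{19780 + \left(-43 - 141\right) 19508} = \sqrt{19780 - 3589472} = \sqrt{-3569692} = 46 i \sqrt{1687}$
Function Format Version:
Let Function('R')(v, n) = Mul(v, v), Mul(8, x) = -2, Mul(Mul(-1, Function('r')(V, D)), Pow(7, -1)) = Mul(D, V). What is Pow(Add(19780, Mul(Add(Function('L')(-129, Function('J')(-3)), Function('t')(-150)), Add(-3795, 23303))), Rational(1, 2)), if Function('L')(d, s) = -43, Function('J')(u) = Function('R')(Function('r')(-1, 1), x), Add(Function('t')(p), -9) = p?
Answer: Mul(46, I, Pow(1687, Rational(1, 2))) ≈ Mul(1889.4, I)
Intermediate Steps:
Function('t')(p) = Add(9, p)
Function('r')(V, D) = Mul(-7, D, V) (Function('r')(V, D) = Mul(-7, Mul(D, V)) = Mul(-7, D, V))
x = Rational(-1, 4) (x = Mul(Rational(1, 8), -2) = Rational(-1, 4) ≈ -0.25000)
Function('R')(v, n) = Pow(v, 2)
Function('J')(u) = 49 (Function('J')(u) = Pow(Mul(-7, 1, -1), 2) = Pow(7, 2) = 49)
Pow(Add(19780, Mul(Add(Function('L')(-129, Function('J')(-3)), Function('t')(-150)), Add(-3795, 23303))), Rational(1, 2)) = Pow(Add(19780, Mul(Add(-43, Add(9, -150)), Add(-3795, 23303))), Rational(1, 2)) = Pow(Add(19780, Mul(Add(-43, -141), 19508)), Rational(1, 2)) = Pow(Add(19780, Mul(-184, 19508)), Rational(1, 2)) = Pow(Add(19780, -3589472), Rational(1, 2)) = Pow(-3569692, Rational(1, 2)) = Mul(46, I, Pow(1687, Rational(1, 2)))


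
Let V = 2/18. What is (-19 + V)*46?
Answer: -7820/9 ≈ -868.89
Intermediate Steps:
V = 1/9 (V = 2*(1/18) = 1/9 ≈ 0.11111)
(-19 + V)*46 = (-19 + 1/9)*46 = -170/9*46 = -7820/9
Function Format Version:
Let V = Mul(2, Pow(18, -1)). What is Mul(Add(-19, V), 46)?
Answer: Rational(-7820, 9) ≈ -868.89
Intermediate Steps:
V = Rational(1, 9) (V = Mul(2, Rational(1, 18)) = Rational(1, 9) ≈ 0.11111)
Mul(Add(-19, V), 46) = Mul(Add(-19, Rational(1, 9)), 46) = Mul(Rational(-170, 9), 46) = Rational(-7820, 9)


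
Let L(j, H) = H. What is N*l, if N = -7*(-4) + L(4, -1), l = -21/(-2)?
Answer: 567/2 ≈ 283.50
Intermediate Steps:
l = 21/2 (l = -21*(-1/2) = 21/2 ≈ 10.500)
N = 27 (N = -7*(-4) - 1 = 28 - 1 = 27)
N*l = 27*(21/2) = 567/2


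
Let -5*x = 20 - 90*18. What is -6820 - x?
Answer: -7140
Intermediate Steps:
x = 320 (x = -(20 - 90*18)/5 = -(20 - 1620)/5 = -⅕*(-1600) = 320)
-6820 - x = -6820 - 1*320 = -6820 - 320 = -7140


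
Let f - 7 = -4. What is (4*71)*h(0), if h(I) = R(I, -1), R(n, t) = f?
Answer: 852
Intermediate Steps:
f = 3 (f = 7 - 4 = 3)
R(n, t) = 3
h(I) = 3
(4*71)*h(0) = (4*71)*3 = 284*3 = 852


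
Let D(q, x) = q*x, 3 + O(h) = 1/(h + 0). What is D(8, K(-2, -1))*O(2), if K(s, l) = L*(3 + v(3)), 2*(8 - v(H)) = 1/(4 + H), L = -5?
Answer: 7650/7 ≈ 1092.9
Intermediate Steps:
v(H) = 8 - 1/(2*(4 + H))
O(h) = -3 + 1/h (O(h) = -3 + 1/(h + 0) = -3 + 1/h)
K(s, l) = -765/14 (K(s, l) = -5*(3 + (63 + 16*3)/(2*(4 + 3))) = -5*(3 + (½)*(63 + 48)/7) = -5*(3 + (½)*(⅐)*111) = -5*(3 + 111/14) = -5*153/14 = -765/14)
D(8, K(-2, -1))*O(2) = (8*(-765/14))*(-3 + 1/2) = -3060*(-3 + ½)/7 = -3060/7*(-5/2) = 7650/7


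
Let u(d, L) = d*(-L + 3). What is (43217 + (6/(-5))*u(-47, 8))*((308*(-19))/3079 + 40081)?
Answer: 5298331290445/3079 ≈ 1.7208e+9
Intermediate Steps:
u(d, L) = d*(3 - L)
(43217 + (6/(-5))*u(-47, 8))*((308*(-19))/3079 + 40081) = (43217 + (6/(-5))*(-47*(3 - 1*8)))*((308*(-19))/3079 + 40081) = (43217 + (6*(-1/5))*(-47*(3 - 8)))*(-5852*1/3079 + 40081) = (43217 - (-282)*(-5)/5)*(-5852/3079 + 40081) = (43217 - 6/5*235)*(123403547/3079) = (43217 - 282)*(123403547/3079) = 42935*(123403547/3079) = 5298331290445/3079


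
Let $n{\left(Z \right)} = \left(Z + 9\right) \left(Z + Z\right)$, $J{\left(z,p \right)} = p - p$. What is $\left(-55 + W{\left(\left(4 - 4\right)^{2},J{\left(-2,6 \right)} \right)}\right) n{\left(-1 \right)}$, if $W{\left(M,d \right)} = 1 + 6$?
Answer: $768$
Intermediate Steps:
$J{\left(z,p \right)} = 0$
$n{\left(Z \right)} = 2 Z \left(9 + Z\right)$ ($n{\left(Z \right)} = \left(9 + Z\right) 2 Z = 2 Z \left(9 + Z\right)$)
$W{\left(M,d \right)} = 7$
$\left(-55 + W{\left(\left(4 - 4\right)^{2},J{\left(-2,6 \right)} \right)}\right) n{\left(-1 \right)} = \left(-55 + 7\right) 2 \left(-1\right) \left(9 - 1\right) = - 48 \cdot 2 \left(-1\right) 8 = \left(-48\right) \left(-16\right) = 768$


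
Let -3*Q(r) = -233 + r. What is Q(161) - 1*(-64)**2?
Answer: -4072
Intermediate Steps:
Q(r) = 233/3 - r/3 (Q(r) = -(-233 + r)/3 = 233/3 - r/3)
Q(161) - 1*(-64)**2 = (233/3 - 1/3*161) - 1*(-64)**2 = (233/3 - 161/3) - 1*4096 = 24 - 4096 = -4072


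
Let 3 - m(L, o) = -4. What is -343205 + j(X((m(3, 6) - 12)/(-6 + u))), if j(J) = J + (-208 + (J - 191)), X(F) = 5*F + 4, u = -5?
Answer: -3779506/11 ≈ -3.4359e+5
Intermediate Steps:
m(L, o) = 7 (m(L, o) = 3 - 1*(-4) = 3 + 4 = 7)
X(F) = 4 + 5*F
j(J) = -399 + 2*J (j(J) = J + (-208 + (-191 + J)) = J + (-399 + J) = -399 + 2*J)
-343205 + j(X((m(3, 6) - 12)/(-6 + u))) = -343205 + (-399 + 2*(4 + 5*((7 - 12)/(-6 - 5)))) = -343205 + (-399 + 2*(4 + 5*(-5/(-11)))) = -343205 + (-399 + 2*(4 + 5*(-5*(-1/11)))) = -343205 + (-399 + 2*(4 + 5*(5/11))) = -343205 + (-399 + 2*(4 + 25/11)) = -343205 + (-399 + 2*(69/11)) = -343205 + (-399 + 138/11) = -343205 - 4251/11 = -3779506/11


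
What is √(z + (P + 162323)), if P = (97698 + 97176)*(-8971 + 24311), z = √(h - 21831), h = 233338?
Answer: √(2989529483 + √211507) ≈ 54677.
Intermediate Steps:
z = √211507 (z = √(233338 - 21831) = √211507 ≈ 459.90)
P = 2989367160 (P = 194874*15340 = 2989367160)
√(z + (P + 162323)) = √(√211507 + (2989367160 + 162323)) = √(√211507 + 2989529483) = √(2989529483 + √211507)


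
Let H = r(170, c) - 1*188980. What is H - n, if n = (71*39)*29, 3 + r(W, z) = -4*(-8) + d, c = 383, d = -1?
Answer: -269253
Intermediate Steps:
r(W, z) = 28 (r(W, z) = -3 + (-4*(-8) - 1) = -3 + (32 - 1) = -3 + 31 = 28)
H = -188952 (H = 28 - 1*188980 = 28 - 188980 = -188952)
n = 80301 (n = 2769*29 = 80301)
H - n = -188952 - 1*80301 = -188952 - 80301 = -269253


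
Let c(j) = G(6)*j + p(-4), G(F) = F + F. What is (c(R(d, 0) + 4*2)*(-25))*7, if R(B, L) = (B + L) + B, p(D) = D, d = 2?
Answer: -24500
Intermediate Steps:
G(F) = 2*F
R(B, L) = L + 2*B
c(j) = -4 + 12*j (c(j) = (2*6)*j - 4 = 12*j - 4 = -4 + 12*j)
(c(R(d, 0) + 4*2)*(-25))*7 = ((-4 + 12*((0 + 2*2) + 4*2))*(-25))*7 = ((-4 + 12*((0 + 4) + 8))*(-25))*7 = ((-4 + 12*(4 + 8))*(-25))*7 = ((-4 + 12*12)*(-25))*7 = ((-4 + 144)*(-25))*7 = (140*(-25))*7 = -3500*7 = -24500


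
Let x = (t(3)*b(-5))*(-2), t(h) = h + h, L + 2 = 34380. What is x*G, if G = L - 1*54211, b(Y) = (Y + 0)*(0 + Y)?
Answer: 5949900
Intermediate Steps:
L = 34378 (L = -2 + 34380 = 34378)
t(h) = 2*h
b(Y) = Y² (b(Y) = Y*Y = Y²)
x = -300 (x = ((2*3)*(-5)²)*(-2) = (6*25)*(-2) = 150*(-2) = -300)
G = -19833 (G = 34378 - 1*54211 = 34378 - 54211 = -19833)
x*G = -300*(-19833) = 5949900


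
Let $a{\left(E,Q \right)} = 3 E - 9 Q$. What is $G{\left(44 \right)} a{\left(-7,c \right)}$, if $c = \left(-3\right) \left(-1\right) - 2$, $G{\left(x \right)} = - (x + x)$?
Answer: $2640$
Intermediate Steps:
$G{\left(x \right)} = - 2 x$
$c = 1$ ($c = 3 - 2 = 1$)
$a{\left(E,Q \right)} = - 9 Q + 3 E$
$G{\left(44 \right)} a{\left(-7,c \right)} = \left(-2\right) 44 \left(\left(-9\right) 1 + 3 \left(-7\right)\right) = - 88 \left(-9 - 21\right) = \left(-88\right) \left(-30\right) = 2640$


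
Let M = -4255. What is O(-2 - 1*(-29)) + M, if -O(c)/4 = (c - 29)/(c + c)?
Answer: -114881/27 ≈ -4254.9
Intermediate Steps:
O(c) = -2*(-29 + c)/c (O(c) = -4*(c - 29)/(c + c) = -4*(-29 + c)/(2*c) = -4*(-29 + c)*1/(2*c) = -2*(-29 + c)/c)
O(-2 - 1*(-29)) + M = (-2 + 58/(-2 - 1*(-29))) - 4255 = (-2 + 58/(-2 + 29)) - 4255 = (-2 + 58/27) - 4255 = 4/27 - 4255 = -114881/27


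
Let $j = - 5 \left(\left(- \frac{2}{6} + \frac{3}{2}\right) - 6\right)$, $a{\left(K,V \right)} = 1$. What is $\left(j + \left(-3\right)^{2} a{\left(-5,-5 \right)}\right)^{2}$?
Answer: $\frac{39601}{36} \approx 1100.0$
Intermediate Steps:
$j = \frac{145}{6}$ ($j = - 5 \left(\left(\left(-2\right) \frac{1}{6} + 3 \cdot \frac{1}{2}\right) - 6\right) = - 5 \left(\left(- \frac{1}{3} + \frac{3}{2}\right) - 6\right) = - 5 \left(\frac{7}{6} - 6\right) = \left(-5\right) \left(- \frac{29}{6}\right) = \frac{145}{6} \approx 24.167$)
$\left(j + \left(-3\right)^{2} a{\left(-5,-5 \right)}\right)^{2} = \left(\frac{145}{6} + \left(-3\right)^{2} \cdot 1\right)^{2} = \left(\frac{145}{6} + 9 \cdot 1\right)^{2} = \left(\frac{145}{6} + 9\right)^{2} = \left(\frac{199}{6}\right)^{2} = \frac{39601}{36}$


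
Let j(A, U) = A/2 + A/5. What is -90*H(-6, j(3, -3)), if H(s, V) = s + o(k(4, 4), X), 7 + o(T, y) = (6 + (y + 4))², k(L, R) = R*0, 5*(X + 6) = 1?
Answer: -2088/5 ≈ -417.60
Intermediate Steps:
X = -29/5 (X = -6 + (⅕)*1 = -6 + ⅕ = -29/5 ≈ -5.8000)
j(A, U) = 7*A/10 (j(A, U) = A*(½) + A*(⅕) = A/2 + A/5 = 7*A/10)
k(L, R) = 0
o(T, y) = -7 + (10 + y)² (o(T, y) = -7 + (6 + (y + 4))² = -7 + (6 + (4 + y))² = -7 + (10 + y)²)
H(s, V) = 266/25 + s (H(s, V) = s + (-7 + (10 - 29/5)²) = s + (-7 + (21/5)²) = s + (-7 + 441/25) = s + 266/25 = 266/25 + s)
-90*H(-6, j(3, -3)) = -90*(266/25 - 6) = -90*116/25 = -2088/5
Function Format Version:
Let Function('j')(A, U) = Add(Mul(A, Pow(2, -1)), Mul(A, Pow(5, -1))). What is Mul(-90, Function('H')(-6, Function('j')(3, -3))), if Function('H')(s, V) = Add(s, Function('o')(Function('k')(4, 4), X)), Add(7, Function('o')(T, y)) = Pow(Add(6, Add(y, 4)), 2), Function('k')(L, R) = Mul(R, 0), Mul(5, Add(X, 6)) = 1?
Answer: Rational(-2088, 5) ≈ -417.60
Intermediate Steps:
X = Rational(-29, 5) (X = Add(-6, Mul(Rational(1, 5), 1)) = Add(-6, Rational(1, 5)) = Rational(-29, 5) ≈ -5.8000)
Function('j')(A, U) = Mul(Rational(7, 10), A) (Function('j')(A, U) = Add(Mul(A, Rational(1, 2)), Mul(A, Rational(1, 5))) = Add(Mul(Rational(1, 2), A), Mul(Rational(1, 5), A)) = Mul(Rational(7, 10), A))
Function('k')(L, R) = 0
Function('o')(T, y) = Add(-7, Pow(Add(10, y), 2)) (Function('o')(T, y) = Add(-7, Pow(Add(6, Add(y, 4)), 2)) = Add(-7, Pow(Add(6, Add(4, y)), 2)) = Add(-7, Pow(Add(10, y), 2)))
Function('H')(s, V) = Add(Rational(266, 25), s) (Function('H')(s, V) = Add(s, Add(-7, Pow(Add(10, Rational(-29, 5)), 2))) = Add(s, Add(-7, Pow(Rational(21, 5), 2))) = Add(s, Add(-7, Rational(441, 25))) = Add(s, Rational(266, 25)) = Add(Rational(266, 25), s))
Mul(-90, Function('H')(-6, Function('j')(3, -3))) = Mul(-90, Add(Rational(266, 25), -6)) = Mul(-90, Rational(116, 25)) = Rational(-2088, 5)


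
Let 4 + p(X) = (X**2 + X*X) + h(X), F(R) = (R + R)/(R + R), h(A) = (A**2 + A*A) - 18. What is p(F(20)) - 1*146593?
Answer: -146611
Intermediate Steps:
h(A) = -18 + 2*A**2 (h(A) = (A**2 + A**2) - 18 = 2*A**2 - 18 = -18 + 2*A**2)
F(R) = 1 (F(R) = (2*R)/((2*R)) = (2*R)*(1/(2*R)) = 1)
p(X) = -22 + 4*X**2 (p(X) = -4 + ((X**2 + X*X) + (-18 + 2*X**2)) = -4 + ((X**2 + X**2) + (-18 + 2*X**2)) = -4 + (2*X**2 + (-18 + 2*X**2)) = -4 + (-18 + 4*X**2) = -22 + 4*X**2)
p(F(20)) - 1*146593 = (-22 + 4*1**2) - 1*146593 = (-22 + 4*1) - 146593 = (-22 + 4) - 146593 = -18 - 146593 = -146611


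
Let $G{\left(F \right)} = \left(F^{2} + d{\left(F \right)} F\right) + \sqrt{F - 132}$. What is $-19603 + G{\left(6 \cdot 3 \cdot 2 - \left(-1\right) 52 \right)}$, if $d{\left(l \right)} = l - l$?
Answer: $-11859 + 2 i \sqrt{11} \approx -11859.0 + 6.6332 i$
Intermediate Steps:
$d{\left(l \right)} = 0$
$G{\left(F \right)} = F^{2} + \sqrt{-132 + F}$ ($G{\left(F \right)} = \left(F^{2} + 0 F\right) + \sqrt{F - 132} = \left(F^{2} + 0\right) + \sqrt{-132 + F} = F^{2} + \sqrt{-132 + F}$)
$-19603 + G{\left(6 \cdot 3 \cdot 2 - \left(-1\right) 52 \right)} = -19603 + \left(\left(6 \cdot 3 \cdot 2 - \left(-1\right) 52\right)^{2} + \sqrt{-132 + \left(6 \cdot 3 \cdot 2 - \left(-1\right) 52\right)}\right) = -19603 + \left(\left(18 \cdot 2 - -52\right)^{2} + \sqrt{-132 + \left(18 \cdot 2 - -52\right)}\right) = -19603 + \left(\left(36 + 52\right)^{2} + \sqrt{-132 + \left(36 + 52\right)}\right) = -19603 + \left(88^{2} + \sqrt{-132 + 88}\right) = -19603 + \left(7744 + \sqrt{-44}\right) = -19603 + \left(7744 + 2 i \sqrt{11}\right) = -11859 + 2 i \sqrt{11}$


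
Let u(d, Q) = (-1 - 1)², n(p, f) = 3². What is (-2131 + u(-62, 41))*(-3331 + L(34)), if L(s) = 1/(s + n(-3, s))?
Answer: 304654464/43 ≈ 7.0850e+6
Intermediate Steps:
n(p, f) = 9
L(s) = 1/(9 + s) (L(s) = 1/(s + 9) = 1/(9 + s))
u(d, Q) = 4 (u(d, Q) = (-2)² = 4)
(-2131 + u(-62, 41))*(-3331 + L(34)) = (-2131 + 4)*(-3331 + 1/(9 + 34)) = -2127*(-3331 + 1/43) = -2127*(-143232/43) = 304654464/43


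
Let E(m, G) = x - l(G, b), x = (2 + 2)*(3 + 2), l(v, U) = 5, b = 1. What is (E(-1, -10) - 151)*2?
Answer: -272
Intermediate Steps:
x = 20 (x = 4*5 = 20)
E(m, G) = 15 (E(m, G) = 20 - 1*5 = 20 - 5 = 15)
(E(-1, -10) - 151)*2 = (15 - 151)*2 = -136*2 = -272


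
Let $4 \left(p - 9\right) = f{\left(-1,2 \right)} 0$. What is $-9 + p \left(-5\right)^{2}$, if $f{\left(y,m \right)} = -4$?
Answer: $216$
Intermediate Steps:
$p = 9$ ($p = 9 + \frac{\left(-4\right) 0}{4} = 9 + \frac{1}{4} \cdot 0 = 9 + 0 = 9$)
$-9 + p \left(-5\right)^{2} = -9 + 9 \left(-5\right)^{2} = -9 + 9 \cdot 25 = -9 + 225 = 216$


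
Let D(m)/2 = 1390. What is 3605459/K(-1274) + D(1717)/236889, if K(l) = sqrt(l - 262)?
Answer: 2780/236889 - 3605459*I*sqrt(6)/96 ≈ 0.011735 - 91995.0*I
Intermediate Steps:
K(l) = sqrt(-262 + l)
D(m) = 2780 (D(m) = 2*1390 = 2780)
3605459/K(-1274) + D(1717)/236889 = 3605459/(sqrt(-262 - 1274)) + 2780/236889 = 3605459/(sqrt(-1536)) + 2780*(1/236889) = 3605459/((16*I*sqrt(6))) + 2780/236889 = 3605459*(-I*sqrt(6)/96) + 2780/236889 = -3605459*I*sqrt(6)/96 + 2780/236889 = 2780/236889 - 3605459*I*sqrt(6)/96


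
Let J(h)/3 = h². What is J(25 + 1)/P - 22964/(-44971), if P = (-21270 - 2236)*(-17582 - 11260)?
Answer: 1297397152943/2540711791541 ≈ 0.51064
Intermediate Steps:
J(h) = 3*h²
P = 677960052 (P = -23506*(-28842) = 677960052)
J(25 + 1)/P - 22964/(-44971) = (3*(25 + 1)²)/677960052 - 22964/(-44971) = (3*26²)*(1/677960052) - 22964*(-1/44971) = (3*676)*(1/677960052) + 22964/44971 = 2028*(1/677960052) + 22964/44971 = 169/56496671 + 22964/44971 = 1297397152943/2540711791541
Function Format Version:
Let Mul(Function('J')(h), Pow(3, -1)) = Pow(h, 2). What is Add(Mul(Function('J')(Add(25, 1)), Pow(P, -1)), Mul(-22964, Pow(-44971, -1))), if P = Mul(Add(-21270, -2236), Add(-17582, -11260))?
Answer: Rational(1297397152943, 2540711791541) ≈ 0.51064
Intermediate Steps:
Function('J')(h) = Mul(3, Pow(h, 2))
P = 677960052 (P = Mul(-23506, -28842) = 677960052)
Add(Mul(Function('J')(Add(25, 1)), Pow(P, -1)), Mul(-22964, Pow(-44971, -1))) = Add(Mul(Mul(3, Pow(Add(25, 1), 2)), Pow(677960052, -1)), Mul(-22964, Pow(-44971, -1))) = Add(Mul(Mul(3, Pow(26, 2)), Rational(1, 677960052)), Mul(-22964, Rational(-1, 44971))) = Add(Mul(Mul(3, 676), Rational(1, 677960052)), Rational(22964, 44971)) = Add(Mul(2028, Rational(1, 677960052)), Rational(22964, 44971)) = Add(Rational(169, 56496671), Rational(22964, 44971)) = Rational(1297397152943, 2540711791541)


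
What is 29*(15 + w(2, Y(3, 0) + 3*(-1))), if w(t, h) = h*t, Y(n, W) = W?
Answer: 261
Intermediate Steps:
29*(15 + w(2, Y(3, 0) + 3*(-1))) = 29*(15 + (0 + 3*(-1))*2) = 29*(15 + (0 - 3)*2) = 29*(15 - 3*2) = 29*(15 - 6) = 29*9 = 261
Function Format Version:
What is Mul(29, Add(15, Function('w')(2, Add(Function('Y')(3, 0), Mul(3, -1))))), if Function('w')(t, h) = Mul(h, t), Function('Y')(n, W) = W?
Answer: 261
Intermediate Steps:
Mul(29, Add(15, Function('w')(2, Add(Function('Y')(3, 0), Mul(3, -1))))) = Mul(29, Add(15, Mul(Add(0, Mul(3, -1)), 2))) = Mul(29, Add(15, Mul(Add(0, -3), 2))) = Mul(29, Add(15, Mul(-3, 2))) = Mul(29, Add(15, -6)) = Mul(29, 9) = 261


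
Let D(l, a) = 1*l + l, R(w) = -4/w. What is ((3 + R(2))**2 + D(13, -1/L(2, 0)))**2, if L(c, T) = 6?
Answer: 729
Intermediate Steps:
D(l, a) = 2*l (D(l, a) = l + l = 2*l)
((3 + R(2))**2 + D(13, -1/L(2, 0)))**2 = ((3 - 4/2)**2 + 2*13)**2 = ((3 - 4*1/2)**2 + 26)**2 = ((3 - 2)**2 + 26)**2 = (1**2 + 26)**2 = (1 + 26)**2 = 27**2 = 729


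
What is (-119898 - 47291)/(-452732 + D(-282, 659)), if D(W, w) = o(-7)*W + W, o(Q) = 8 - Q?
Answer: 167189/457244 ≈ 0.36564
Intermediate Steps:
D(W, w) = 16*W (D(W, w) = (8 - 1*(-7))*W + W = (8 + 7)*W + W = 15*W + W = 16*W)
(-119898 - 47291)/(-452732 + D(-282, 659)) = (-119898 - 47291)/(-452732 + 16*(-282)) = -167189/(-452732 - 4512) = -167189/(-457244) = -167189*(-1/457244) = 167189/457244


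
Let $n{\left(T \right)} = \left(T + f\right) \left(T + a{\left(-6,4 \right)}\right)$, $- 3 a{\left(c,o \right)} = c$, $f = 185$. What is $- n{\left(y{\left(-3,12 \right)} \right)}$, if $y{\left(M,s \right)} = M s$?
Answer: $5066$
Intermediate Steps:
$a{\left(c,o \right)} = - \frac{c}{3}$
$n{\left(T \right)} = \left(2 + T\right) \left(185 + T\right)$ ($n{\left(T \right)} = \left(T + 185\right) \left(T - -2\right) = \left(185 + T\right) \left(T + 2\right) = \left(185 + T\right) \left(2 + T\right) = \left(2 + T\right) \left(185 + T\right)$)
$- n{\left(y{\left(-3,12 \right)} \right)} = - (370 + \left(\left(-3\right) 12\right)^{2} + 187 \left(\left(-3\right) 12\right)) = - (370 + \left(-36\right)^{2} + 187 \left(-36\right)) = - (370 + 1296 - 6732) = \left(-1\right) \left(-5066\right) = 5066$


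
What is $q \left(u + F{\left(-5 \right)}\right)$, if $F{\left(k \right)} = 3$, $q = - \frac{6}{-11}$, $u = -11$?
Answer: $- \frac{48}{11} \approx -4.3636$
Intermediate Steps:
$q = \frac{6}{11}$ ($q = \left(-6\right) \left(- \frac{1}{11}\right) = \frac{6}{11} \approx 0.54545$)
$q \left(u + F{\left(-5 \right)}\right) = \frac{6 \left(-11 + 3\right)}{11} = \frac{6}{11} \left(-8\right) = - \frac{48}{11}$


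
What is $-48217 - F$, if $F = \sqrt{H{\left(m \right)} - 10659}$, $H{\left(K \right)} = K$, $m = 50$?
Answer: $-48217 - 103 i \approx -48217.0 - 103.0 i$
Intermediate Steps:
$F = 103 i$ ($F = \sqrt{50 - 10659} = \sqrt{-10609} = 103 i \approx 103.0 i$)
$-48217 - F = -48217 - 103 i$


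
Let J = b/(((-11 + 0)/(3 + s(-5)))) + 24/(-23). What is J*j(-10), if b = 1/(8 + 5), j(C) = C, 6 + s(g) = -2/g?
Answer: 2594/253 ≈ 10.253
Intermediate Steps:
s(g) = -6 - 2/g
b = 1/13 ≈ 0.076923
J = -1297/1265 (J = 1/(13*(((-11 + 0)/(3 + (-6 - 2/(-5)))))) + 24/(-23) = 1/(13*((-11/(3 + (-6 - 2*(-⅕)))))) + 24*(-1/23) = 1/(13*((-11/(3 + (-6 + ⅖))))) - 24/23 = 1/(13*((-11/(3 - 28/5)))) - 24/23 = 1/(13*((-11/(-13/5)))) - 24/23 = 1/(13*((-11*(-5/13)))) - 24/23 = 1/(13*(55/13)) - 24/23 = (1/13)*(13/55) - 24/23 = 1/55 - 24/23 = -1297/1265 ≈ -1.0253)
J*j(-10) = -1297/1265*(-10) = 2594/253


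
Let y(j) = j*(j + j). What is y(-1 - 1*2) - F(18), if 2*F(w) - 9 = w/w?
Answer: 13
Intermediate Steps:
y(j) = 2*j² (y(j) = j*(2*j) = 2*j²)
F(w) = 5 (F(w) = 9/2 + (w/w)/2 = 9/2 + (½)*1 = 9/2 + ½ = 5)
y(-1 - 1*2) - F(18) = 2*(-1 - 1*2)² - 1*5 = 2*(-1 - 2)² - 5 = 2*(-3)² - 5 = 2*9 - 5 = 18 - 5 = 13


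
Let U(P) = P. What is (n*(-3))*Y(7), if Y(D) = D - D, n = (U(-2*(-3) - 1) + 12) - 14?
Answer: 0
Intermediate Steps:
n = 3 (n = ((-2*(-3) - 1) + 12) - 14 = ((6 - 1) + 12) - 14 = (5 + 12) - 14 = 17 - 14 = 3)
Y(D) = 0
(n*(-3))*Y(7) = (3*(-3))*0 = -9*0 = 0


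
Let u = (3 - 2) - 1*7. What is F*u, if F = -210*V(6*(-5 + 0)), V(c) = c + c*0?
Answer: -37800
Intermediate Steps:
V(c) = c (V(c) = c + 0 = c)
F = 6300 (F = -1260*(-5 + 0) = -1260*(-5) = -210*(-30) = 6300)
u = -6 (u = 1 - 7 = -6)
F*u = 6300*(-6) = -37800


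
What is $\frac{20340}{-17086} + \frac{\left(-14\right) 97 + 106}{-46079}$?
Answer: $- \frac{457927594}{393652897} \approx -1.1633$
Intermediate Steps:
$\frac{20340}{-17086} + \frac{\left(-14\right) 97 + 106}{-46079} = 20340 \left(- \frac{1}{17086}\right) + \left(-1358 + 106\right) \left(- \frac{1}{46079}\right) = - \frac{10170}{8543} - - \frac{1252}{46079} = - \frac{10170}{8543} + \frac{1252}{46079} = - \frac{457927594}{393652897}$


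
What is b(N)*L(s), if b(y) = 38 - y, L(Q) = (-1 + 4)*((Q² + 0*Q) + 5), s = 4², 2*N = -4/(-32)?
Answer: 475281/16 ≈ 29705.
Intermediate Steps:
N = 1/16 (N = (-4/(-32))/2 = (-4*(-1/32))/2 = (½)*(⅛) = 1/16 ≈ 0.062500)
s = 16
L(Q) = 15 + 3*Q² (L(Q) = 3*((Q² + 0) + 5) = 3*(Q² + 5) = 3*(5 + Q²) = 15 + 3*Q²)
b(N)*L(s) = (38 - 1*1/16)*(15 + 3*16²) = (38 - 1/16)*(15 + 3*256) = 607*(15 + 768)/16 = (607/16)*783 = 475281/16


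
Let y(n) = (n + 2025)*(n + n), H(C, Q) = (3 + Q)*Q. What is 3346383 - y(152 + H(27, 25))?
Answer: -1556025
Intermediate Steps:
H(C, Q) = Q*(3 + Q)
y(n) = 2*n*(2025 + n) (y(n) = (2025 + n)*(2*n) = 2*n*(2025 + n))
3346383 - y(152 + H(27, 25)) = 3346383 - 2*(152 + 25*(3 + 25))*(2025 + (152 + 25*(3 + 25))) = 3346383 - 2*(152 + 25*28)*(2025 + (152 + 25*28)) = 3346383 - 2*(152 + 700)*(2025 + (152 + 700)) = 3346383 - 2*852*(2025 + 852) = 3346383 - 2*852*2877 = 3346383 - 1*4902408 = 3346383 - 4902408 = -1556025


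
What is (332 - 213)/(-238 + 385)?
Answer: 17/21 ≈ 0.80952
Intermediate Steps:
(332 - 213)/(-238 + 385) = 119/147 = 119*(1/147) = 17/21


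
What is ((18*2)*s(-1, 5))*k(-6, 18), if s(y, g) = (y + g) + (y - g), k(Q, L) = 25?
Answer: -1800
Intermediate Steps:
s(y, g) = 2*y (s(y, g) = (g + y) + (y - g) = 2*y)
((18*2)*s(-1, 5))*k(-6, 18) = ((18*2)*(2*(-1)))*25 = (36*(-2))*25 = -72*25 = -1800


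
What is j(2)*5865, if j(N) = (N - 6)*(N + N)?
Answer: -93840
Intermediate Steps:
j(N) = 2*N*(-6 + N) (j(N) = (-6 + N)*(2*N) = 2*N*(-6 + N))
j(2)*5865 = (2*2*(-6 + 2))*5865 = (2*2*(-4))*5865 = -16*5865 = -93840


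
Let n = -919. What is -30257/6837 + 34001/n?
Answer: -260271020/6283203 ≈ -41.423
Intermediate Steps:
-30257/6837 + 34001/n = -30257/6837 + 34001/(-919) = -30257*1/6837 + 34001*(-1/919) = -30257/6837 - 34001/919 = -260271020/6283203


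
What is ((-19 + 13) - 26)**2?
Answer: 1024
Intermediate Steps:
((-19 + 13) - 26)**2 = (-6 - 26)**2 = (-32)**2 = 1024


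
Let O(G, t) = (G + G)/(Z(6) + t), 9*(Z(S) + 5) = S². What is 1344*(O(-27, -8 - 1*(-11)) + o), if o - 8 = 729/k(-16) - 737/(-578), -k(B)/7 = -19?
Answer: -90357408/5491 ≈ -16456.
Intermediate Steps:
k(B) = 133 (k(B) = -7*(-19) = 133)
Z(S) = -5 + S²/9
o = 1134375/76874 (o = 8 + (729/133 - 737/(-578)) = 8 + (729*(1/133) - 737*(-1/578)) = 8 + (729/133 + 737/578) = 8 + 519383/76874 = 1134375/76874 ≈ 14.756)
O(G, t) = 2*G/(-1 + t) (O(G, t) = (G + G)/((-5 + (⅑)*6²) + t) = (2*G)/((-5 + (⅑)*36) + t) = (2*G)/((-5 + 4) + t) = (2*G)/(-1 + t) = 2*G/(-1 + t))
1344*(O(-27, -8 - 1*(-11)) + o) = 1344*(2*(-27)/(-1 + (-8 - 1*(-11))) + 1134375/76874) = 1344*(2*(-27)/(-1 + (-8 + 11)) + 1134375/76874) = 1344*(2*(-27)/(-1 + 3) + 1134375/76874) = 1344*(2*(-27)/2 + 1134375/76874) = 1344*(2*(-27)*(½) + 1134375/76874) = 1344*(-27 + 1134375/76874) = 1344*(-941223/76874) = -90357408/5491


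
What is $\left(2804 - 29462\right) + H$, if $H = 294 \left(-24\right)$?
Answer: $-33714$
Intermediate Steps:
$H = -7056$
$\left(2804 - 29462\right) + H = \left(2804 - 29462\right) - 7056 = -26658 - 7056 = -33714$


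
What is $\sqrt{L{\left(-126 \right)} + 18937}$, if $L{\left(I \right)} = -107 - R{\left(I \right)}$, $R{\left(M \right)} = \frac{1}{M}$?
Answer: $\frac{\sqrt{33216134}}{42} \approx 137.22$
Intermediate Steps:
$L{\left(I \right)} = -107 - \frac{1}{I}$
$\sqrt{L{\left(-126 \right)} + 18937} = \sqrt{\left(-107 - \frac{1}{-126}\right) + 18937} = \sqrt{\left(-107 - - \frac{1}{126}\right) + 18937} = \sqrt{\left(-107 + \frac{1}{126}\right) + 18937} = \sqrt{- \frac{13481}{126} + 18937} = \sqrt{\frac{2372581}{126}} = \frac{\sqrt{33216134}}{42}$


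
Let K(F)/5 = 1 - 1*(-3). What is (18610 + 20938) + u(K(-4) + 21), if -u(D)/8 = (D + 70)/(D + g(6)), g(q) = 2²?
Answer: 592924/15 ≈ 39528.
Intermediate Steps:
g(q) = 4
K(F) = 20 (K(F) = 5*(1 - 1*(-3)) = 5*(1 + 3) = 5*4 = 20)
u(D) = -8*(70 + D)/(4 + D) (u(D) = -8*(D + 70)/(D + 4) = -8*(70 + D)/(4 + D))
(18610 + 20938) + u(K(-4) + 21) = (18610 + 20938) + 8*(-70 - (20 + 21))/(4 + (20 + 21)) = 39548 + 8*(-70 - 1*41)/(4 + 41) = 39548 + 8*(-70 - 41)/45 = 39548 + 8*(1/45)*(-111) = 39548 - 296/15 = 592924/15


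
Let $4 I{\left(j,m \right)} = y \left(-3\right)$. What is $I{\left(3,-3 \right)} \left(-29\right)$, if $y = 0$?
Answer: $0$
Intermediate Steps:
$I{\left(j,m \right)} = 0$ ($I{\left(j,m \right)} = \frac{0 \left(-3\right)}{4} = \frac{1}{4} \cdot 0 = 0$)
$I{\left(3,-3 \right)} \left(-29\right) = 0 \left(-29\right) = 0$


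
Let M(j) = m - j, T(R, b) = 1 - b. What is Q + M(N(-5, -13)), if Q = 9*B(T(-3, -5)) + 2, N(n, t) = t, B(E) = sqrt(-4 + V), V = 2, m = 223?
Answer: 238 + 9*I*sqrt(2) ≈ 238.0 + 12.728*I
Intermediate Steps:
B(E) = I*sqrt(2) (B(E) = sqrt(-4 + 2) = sqrt(-2) = I*sqrt(2))
M(j) = 223 - j
Q = 2 + 9*I*sqrt(2) (Q = 9*(I*sqrt(2)) + 2 = 9*I*sqrt(2) + 2 = 2 + 9*I*sqrt(2) ≈ 2.0 + 12.728*I)
Q + M(N(-5, -13)) = (2 + 9*I*sqrt(2)) + (223 - 1*(-13)) = (2 + 9*I*sqrt(2)) + (223 + 13) = (2 + 9*I*sqrt(2)) + 236 = 238 + 9*I*sqrt(2)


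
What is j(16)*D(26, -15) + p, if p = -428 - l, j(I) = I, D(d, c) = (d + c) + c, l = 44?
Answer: -536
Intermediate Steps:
D(d, c) = d + 2*c (D(d, c) = (c + d) + c = d + 2*c)
p = -472 (p = -428 - 1*44 = -428 - 44 = -472)
j(16)*D(26, -15) + p = 16*(26 + 2*(-15)) - 472 = 16*(26 - 30) - 472 = 16*(-4) - 472 = -64 - 472 = -536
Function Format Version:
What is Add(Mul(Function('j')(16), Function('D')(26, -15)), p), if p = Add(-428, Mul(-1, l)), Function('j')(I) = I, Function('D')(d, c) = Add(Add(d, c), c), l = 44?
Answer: -536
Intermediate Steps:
Function('D')(d, c) = Add(d, Mul(2, c)) (Function('D')(d, c) = Add(Add(c, d), c) = Add(d, Mul(2, c)))
p = -472 (p = Add(-428, Mul(-1, 44)) = Add(-428, -44) = -472)
Add(Mul(Function('j')(16), Function('D')(26, -15)), p) = Add(Mul(16, Add(26, Mul(2, -15))), -472) = Add(Mul(16, Add(26, -30)), -472) = Add(Mul(16, -4), -472) = Add(-64, -472) = -536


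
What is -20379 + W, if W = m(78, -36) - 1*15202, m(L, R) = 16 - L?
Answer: -35643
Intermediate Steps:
W = -15264 (W = (16 - 1*78) - 1*15202 = (16 - 78) - 15202 = -62 - 15202 = -15264)
-20379 + W = -20379 - 15264 = -35643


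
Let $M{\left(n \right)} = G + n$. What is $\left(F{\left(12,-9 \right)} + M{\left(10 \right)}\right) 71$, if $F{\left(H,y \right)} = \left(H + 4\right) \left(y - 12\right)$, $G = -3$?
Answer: $-23359$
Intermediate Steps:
$F{\left(H,y \right)} = \left(-12 + y\right) \left(4 + H\right)$ ($F{\left(H,y \right)} = \left(4 + H\right) \left(-12 + y\right) = \left(-12 + y\right) \left(4 + H\right)$)
$M{\left(n \right)} = -3 + n$
$\left(F{\left(12,-9 \right)} + M{\left(10 \right)}\right) 71 = \left(\left(-48 - 144 + 4 \left(-9\right) + 12 \left(-9\right)\right) + \left(-3 + 10\right)\right) 71 = \left(\left(-48 - 144 - 36 - 108\right) + 7\right) 71 = \left(-336 + 7\right) 71 = \left(-329\right) 71 = -23359$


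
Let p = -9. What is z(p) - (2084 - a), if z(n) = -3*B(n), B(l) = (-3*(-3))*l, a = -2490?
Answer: -4331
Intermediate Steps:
B(l) = 9*l
z(n) = -27*n
z(p) - (2084 - a) = -27*(-9) - (2084 - 1*(-2490)) = 243 - (2084 + 2490) = 243 - 1*4574 = 243 - 4574 = -4331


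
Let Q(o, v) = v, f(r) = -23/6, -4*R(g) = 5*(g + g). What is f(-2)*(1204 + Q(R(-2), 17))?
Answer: -9361/2 ≈ -4680.5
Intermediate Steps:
R(g) = -5*g/2 (R(g) = -5*(g + g)/4 = -5*2*g/4 = -5*g/2)
f(r) = -23/6 (f(r) = -23*⅙ = -23/6)
f(-2)*(1204 + Q(R(-2), 17)) = -23*(1204 + 17)/6 = -23/6*1221 = -9361/2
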